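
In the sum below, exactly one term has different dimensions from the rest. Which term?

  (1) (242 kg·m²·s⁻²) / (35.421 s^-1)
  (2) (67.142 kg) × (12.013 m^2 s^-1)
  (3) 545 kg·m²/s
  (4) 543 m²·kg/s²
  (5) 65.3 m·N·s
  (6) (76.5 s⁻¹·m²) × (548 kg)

(4)

Expand each in SI base units:
  (1) [kg·m²·s⁻²] / [s⁻¹] = kg·m²·s⁻¹
  (2) [kg] · [m²·s⁻¹] = kg·m²·s⁻¹
  (3) kg·m²·s⁻¹
  (4) kg·m²·s⁻²
  (5) N·m·s = kg·m·s⁻²·m·s = kg·m²·s⁻¹
  (6) [m²·s⁻¹] · [kg] = kg·m²·s⁻¹
All reduce to kg·m²·s⁻¹ except (4), which is kg·m²·s⁻².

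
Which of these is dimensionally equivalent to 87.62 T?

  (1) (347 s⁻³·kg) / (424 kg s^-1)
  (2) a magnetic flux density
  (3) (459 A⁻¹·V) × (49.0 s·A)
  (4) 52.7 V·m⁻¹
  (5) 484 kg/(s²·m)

(2)

Reference: T = Wb·m⁻² = kg·s⁻²·A⁻¹.
Each option:
  (1) [kg·s⁻³] / [kg·s⁻¹] = s⁻²
  (2) [magnetic flux density] = kg·s⁻²·A⁻¹  ← same
  (3) [kg·m²·s⁻³·A⁻²] · [s·A] = kg·m²·s⁻²·A⁻¹
  (4) V·m⁻¹ = J·C⁻¹·m⁻¹ = kg·m·s⁻³·A⁻¹
  (5) kg·m⁻¹·s⁻²
Only (2) matches kg·s⁻²·A⁻¹.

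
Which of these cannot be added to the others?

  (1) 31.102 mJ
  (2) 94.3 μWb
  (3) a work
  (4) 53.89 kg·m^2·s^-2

Reduce each to base SI dimensions:
  (1) J = N·m = kg·m²·s⁻²
  (2) Wb = V·s = kg·m²·s⁻²·A⁻¹
  (3) [work] = kg·m²·s⁻²
  (4) kg·m²·s⁻²
All reduce to kg·m²·s⁻² except (2), which is kg·m²·s⁻²·A⁻¹.

(2)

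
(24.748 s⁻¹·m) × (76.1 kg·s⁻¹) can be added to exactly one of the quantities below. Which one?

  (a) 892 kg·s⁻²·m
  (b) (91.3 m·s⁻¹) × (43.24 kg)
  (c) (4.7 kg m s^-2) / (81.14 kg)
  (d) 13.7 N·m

(a)

Reference: [m·s⁻¹] · [kg·s⁻¹] = kg·m·s⁻².
Each option:
  (a) kg·m·s⁻²  ← same
  (b) [m·s⁻¹] · [kg] = kg·m·s⁻¹
  (c) [kg·m·s⁻²] / [kg] = m·s⁻²
  (d) N·m = kg·m·s⁻²·m = kg·m²·s⁻²
Only (a) matches kg·m·s⁻².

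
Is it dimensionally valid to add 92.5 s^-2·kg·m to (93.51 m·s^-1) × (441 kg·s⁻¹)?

Yes

In SI base units:
  92.5 s^-2·kg·m:  kg·m·s⁻²
  (93.51 m·s^-1) × (441 kg·s⁻¹):  [m·s⁻¹] · [kg·s⁻¹] = kg·m·s⁻²
Both are kg·m·s⁻², so they have the same dimensions and can be added.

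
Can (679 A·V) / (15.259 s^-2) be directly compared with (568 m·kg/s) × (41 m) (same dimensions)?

Yes

In SI base units:
  (679 A·V) / (15.259 s^-2):  [kg·m²·s⁻³] / [s⁻²] = kg·m²·s⁻¹
  (568 m·kg/s) × (41 m):  [kg·m·s⁻¹] · [m] = kg·m²·s⁻¹
Both are kg·m²·s⁻¹, so they have the same dimensions and can be added.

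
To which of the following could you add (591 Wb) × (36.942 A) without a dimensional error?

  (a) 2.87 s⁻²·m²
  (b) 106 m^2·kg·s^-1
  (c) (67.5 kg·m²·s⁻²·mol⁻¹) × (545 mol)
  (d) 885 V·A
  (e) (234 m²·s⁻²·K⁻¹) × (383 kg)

Reference: [kg·m²·s⁻²·A⁻¹] · [A] = kg·m²·s⁻².
Each option:
  (a) m²·s⁻²
  (b) kg·m²·s⁻¹
  (c) [kg·m²·s⁻²·mol⁻¹] · [mol] = kg·m²·s⁻²  ← same
  (d) V·A = J·C⁻¹·A = kg·m²·s⁻³
  (e) [m²·s⁻²·K⁻¹] · [kg] = kg·m²·s⁻²·K⁻¹
Only (c) matches kg·m²·s⁻².

(c)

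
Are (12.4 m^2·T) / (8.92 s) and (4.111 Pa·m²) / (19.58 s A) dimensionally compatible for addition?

No

Reduce each to base SI dimensions:
  (12.4 m^2·T) / (8.92 s):  [kg·m²·s⁻²·A⁻¹] / [s] = kg·m²·s⁻³·A⁻¹
  (4.111 Pa·m²) / (19.58 s A):  [kg·m·s⁻²] / [s·A] = kg·m·s⁻³·A⁻¹
kg·m²·s⁻³·A⁻¹ ≠ kg·m·s⁻³·A⁻¹, so they cannot be added.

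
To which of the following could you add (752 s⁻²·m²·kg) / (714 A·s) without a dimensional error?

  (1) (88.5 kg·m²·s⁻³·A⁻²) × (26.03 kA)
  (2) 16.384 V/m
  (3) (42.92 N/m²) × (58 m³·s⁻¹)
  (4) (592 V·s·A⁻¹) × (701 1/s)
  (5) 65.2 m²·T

(1)

Reference: [kg·m²·s⁻²] / [s·A] = kg·m²·s⁻³·A⁻¹.
Each option:
  (1) [kg·m²·s⁻³·A⁻²] · [A] = kg·m²·s⁻³·A⁻¹  ← same
  (2) V·m⁻¹ = J·C⁻¹·m⁻¹ = kg·m·s⁻³·A⁻¹
  (3) [kg·m⁻¹·s⁻²] · [m³·s⁻¹] = kg·m²·s⁻³
  (4) [kg·m²·s⁻²·A⁻²] · [s⁻¹] = kg·m²·s⁻³·A⁻²
  (5) T·m² = Wb·m⁻²·m² = kg·m²·s⁻²·A⁻¹
Only (1) matches kg·m²·s⁻³·A⁻¹.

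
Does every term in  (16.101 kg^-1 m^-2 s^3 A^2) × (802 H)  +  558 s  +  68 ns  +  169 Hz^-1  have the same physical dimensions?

Yes

Dimensions:
  (16.101 kg^-1 m^-2 s^3 A^2) × (802 H):  [kg⁻¹·m⁻²·s³·A²] · [kg·m²·s⁻²·A⁻²] = s
  558 s:  s
  68 ns:  s
  169 Hz^-1:  Hz⁻¹ = (s⁻¹)⁻¹ = s
Every term reduces to s.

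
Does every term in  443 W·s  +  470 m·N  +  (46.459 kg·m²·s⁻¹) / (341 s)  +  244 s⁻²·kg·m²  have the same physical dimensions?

Yes

Dimensions:
  443 W·s:  W·s = J·s⁻¹·s = kg·m²·s⁻²
  470 m·N:  N·m = kg·m·s⁻²·m = kg·m²·s⁻²
  (46.459 kg·m²·s⁻¹) / (341 s):  [kg·m²·s⁻¹] / [s] = kg·m²·s⁻²
  244 s⁻²·kg·m²:  kg·m²·s⁻²
Every term reduces to kg·m²·s⁻².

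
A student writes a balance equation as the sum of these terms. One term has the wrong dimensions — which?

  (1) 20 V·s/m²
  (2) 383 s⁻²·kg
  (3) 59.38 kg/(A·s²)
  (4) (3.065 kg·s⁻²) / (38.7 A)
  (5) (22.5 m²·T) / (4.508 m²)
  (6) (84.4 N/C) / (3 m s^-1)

Expand each in SI base units:
  (1) V·s·m⁻² = J·C⁻¹·s·m⁻² = kg·s⁻²·A⁻¹
  (2) kg·s⁻²
  (3) kg·s⁻²·A⁻¹
  (4) [kg·s⁻²] / [A] = kg·s⁻²·A⁻¹
  (5) [kg·m²·s⁻²·A⁻¹] / [m²] = kg·s⁻²·A⁻¹
  (6) [kg·m·s⁻³·A⁻¹] / [m·s⁻¹] = kg·s⁻²·A⁻¹
All reduce to kg·s⁻²·A⁻¹ except (2), which is kg·s⁻².

(2)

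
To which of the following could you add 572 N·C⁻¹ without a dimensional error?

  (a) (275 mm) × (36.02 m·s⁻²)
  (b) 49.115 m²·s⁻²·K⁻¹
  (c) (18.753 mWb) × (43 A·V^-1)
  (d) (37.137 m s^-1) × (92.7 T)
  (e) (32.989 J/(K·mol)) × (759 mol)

Reference: N·C⁻¹ = kg·m·s⁻²·(s·A)⁻¹ = kg·m·s⁻³·A⁻¹.
Each option:
  (a) [m] · [m·s⁻²] = m²·s⁻²
  (b) m²·s⁻²·K⁻¹
  (c) [kg·m²·s⁻²·A⁻¹] · [kg⁻¹·m⁻²·s³·A²] = s·A
  (d) [m·s⁻¹] · [kg·s⁻²·A⁻¹] = kg·m·s⁻³·A⁻¹  ← same
  (e) [kg·m²·s⁻²·K⁻¹·mol⁻¹] · [mol] = kg·m²·s⁻²·K⁻¹
Only (d) matches kg·m·s⁻³·A⁻¹.

(d)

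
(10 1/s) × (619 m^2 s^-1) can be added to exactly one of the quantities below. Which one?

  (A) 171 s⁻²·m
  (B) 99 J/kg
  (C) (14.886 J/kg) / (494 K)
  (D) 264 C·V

(B)

Reference: [s⁻¹] · [m²·s⁻¹] = m²·s⁻².
Each option:
  (A) m·s⁻²
  (B) J·kg⁻¹ = N·m·kg⁻¹ = m²·s⁻²  ← same
  (C) [m²·s⁻²] / [K] = m²·s⁻²·K⁻¹
  (D) C·V = s·A·J·C⁻¹ = kg·m²·s⁻²
Only (B) matches m²·s⁻².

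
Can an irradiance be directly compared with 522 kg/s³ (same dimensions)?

Dimensions:
  an irradiance:  [irradiance] = kg·s⁻³
  522 kg/s³:  kg·s⁻³
Both are kg·s⁻³, so they have the same dimensions and can be added.

Yes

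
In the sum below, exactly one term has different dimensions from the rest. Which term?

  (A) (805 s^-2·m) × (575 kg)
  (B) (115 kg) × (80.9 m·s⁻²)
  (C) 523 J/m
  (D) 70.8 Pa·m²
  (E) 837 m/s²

(E)

In SI base units:
  (A) [m·s⁻²] · [kg] = kg·m·s⁻²
  (B) [kg] · [m·s⁻²] = kg·m·s⁻²
  (C) J·m⁻¹ = N·m·m⁻¹ = kg·m·s⁻²
  (D) Pa·m² = N·m⁻²·m² = kg·m·s⁻²
  (E) m·s⁻²
All reduce to kg·m·s⁻² except (E), which is m·s⁻².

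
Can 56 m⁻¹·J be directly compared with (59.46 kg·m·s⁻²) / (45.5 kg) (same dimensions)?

No

Dimensions:
  56 m⁻¹·J:  J·m⁻¹ = N·m·m⁻¹ = kg·m·s⁻²
  (59.46 kg·m·s⁻²) / (45.5 kg):  [kg·m·s⁻²] / [kg] = m·s⁻²
kg·m·s⁻² ≠ m·s⁻², so they cannot be added.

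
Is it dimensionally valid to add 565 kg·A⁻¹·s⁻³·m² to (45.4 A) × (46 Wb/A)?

In SI base units:
  565 kg·A⁻¹·s⁻³·m²:  kg·m²·s⁻³·A⁻¹
  (45.4 A) × (46 Wb/A):  [A] · [kg·m²·s⁻²·A⁻²] = kg·m²·s⁻²·A⁻¹
kg·m²·s⁻³·A⁻¹ ≠ kg·m²·s⁻²·A⁻¹, so they cannot be added.

No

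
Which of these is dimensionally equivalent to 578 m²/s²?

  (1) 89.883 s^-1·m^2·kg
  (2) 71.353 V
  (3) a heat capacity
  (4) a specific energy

Reference: m²·s⁻².
Each option:
  (1) kg·m²·s⁻¹
  (2) V = J·C⁻¹ = kg·m²·s⁻³·A⁻¹
  (3) [heat capacity] = kg·m²·s⁻²·K⁻¹
  (4) [specific energy] = m²·s⁻²  ← same
Only (4) matches m²·s⁻².

(4)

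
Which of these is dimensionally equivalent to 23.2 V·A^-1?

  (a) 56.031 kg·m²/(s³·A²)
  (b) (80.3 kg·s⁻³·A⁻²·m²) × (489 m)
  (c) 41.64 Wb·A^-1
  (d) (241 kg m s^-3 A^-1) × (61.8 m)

Reference: V·A⁻¹ = J·C⁻¹·A⁻¹ = kg·m²·s⁻³·A⁻².
Each option:
  (a) kg·m²·s⁻³·A⁻²  ← same
  (b) [kg·m²·s⁻³·A⁻²] · [m] = kg·m³·s⁻³·A⁻²
  (c) Wb·A⁻¹ = V·s·A⁻¹ = kg·m²·s⁻²·A⁻²
  (d) [kg·m·s⁻³·A⁻¹] · [m] = kg·m²·s⁻³·A⁻¹
Only (a) matches kg·m²·s⁻³·A⁻².

(a)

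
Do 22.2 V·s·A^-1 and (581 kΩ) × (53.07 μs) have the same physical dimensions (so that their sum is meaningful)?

Yes

Dimensions:
  22.2 V·s·A^-1:  V·s·A⁻¹ = J·C⁻¹·s·A⁻¹ = kg·m²·s⁻²·A⁻²
  (581 kΩ) × (53.07 μs):  [kg·m²·s⁻³·A⁻²] · [s] = kg·m²·s⁻²·A⁻²
Both are kg·m²·s⁻²·A⁻², so they have the same dimensions and can be added.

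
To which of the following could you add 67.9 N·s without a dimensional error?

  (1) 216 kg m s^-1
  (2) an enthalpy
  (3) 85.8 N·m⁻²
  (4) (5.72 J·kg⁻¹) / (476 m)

Reference: N·s = kg·m·s⁻²·s = kg·m·s⁻¹.
Each option:
  (1) kg·m·s⁻¹  ← same
  (2) [enthalpy] = kg·m²·s⁻²
  (3) N·m⁻² = kg·m·s⁻²·m⁻² = kg·m⁻¹·s⁻²
  (4) [m²·s⁻²] / [m] = m·s⁻²
Only (1) matches kg·m·s⁻¹.

(1)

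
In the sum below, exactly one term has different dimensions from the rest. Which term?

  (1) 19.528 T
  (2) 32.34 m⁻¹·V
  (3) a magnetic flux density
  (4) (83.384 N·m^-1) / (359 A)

Work out the base dimensions of each:
  (1) T = Wb·m⁻² = kg·s⁻²·A⁻¹
  (2) V·m⁻¹ = J·C⁻¹·m⁻¹ = kg·m·s⁻³·A⁻¹
  (3) [magnetic flux density] = kg·s⁻²·A⁻¹
  (4) [kg·s⁻²] / [A] = kg·s⁻²·A⁻¹
All reduce to kg·s⁻²·A⁻¹ except (2), which is kg·m·s⁻³·A⁻¹.

(2)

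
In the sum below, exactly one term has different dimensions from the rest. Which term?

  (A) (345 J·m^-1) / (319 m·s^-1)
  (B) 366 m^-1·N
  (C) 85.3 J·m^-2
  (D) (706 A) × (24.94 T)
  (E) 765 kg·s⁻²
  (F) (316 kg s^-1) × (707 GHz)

Dimensions:
  (A) [kg·m·s⁻²] / [m·s⁻¹] = kg·s⁻¹
  (B) N·m⁻¹ = kg·m·s⁻²·m⁻¹ = kg·s⁻²
  (C) J·m⁻² = N·m·m⁻² = kg·s⁻²
  (D) [A] · [kg·s⁻²·A⁻¹] = kg·s⁻²
  (E) kg·s⁻²
  (F) [kg·s⁻¹] · [s⁻¹] = kg·s⁻²
All reduce to kg·s⁻² except (A), which is kg·s⁻¹.

(A)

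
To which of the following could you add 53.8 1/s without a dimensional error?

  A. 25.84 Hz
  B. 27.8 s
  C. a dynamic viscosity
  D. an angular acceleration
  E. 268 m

Reference: s⁻¹.
Each option:
  A. Hz = s⁻¹  ← same
  B. s
  C. [dynamic viscosity] = kg·m⁻¹·s⁻¹
  D. [angular acceleration] = s⁻²
  E. m
Only A. matches s⁻¹.

A.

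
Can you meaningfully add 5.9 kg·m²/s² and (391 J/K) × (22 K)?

Yes

Reduce each to base SI dimensions:
  5.9 kg·m²/s²:  kg·m²·s⁻²
  (391 J/K) × (22 K):  [kg·m²·s⁻²·K⁻¹] · [K] = kg·m²·s⁻²
Both are kg·m²·s⁻², so they have the same dimensions and can be added.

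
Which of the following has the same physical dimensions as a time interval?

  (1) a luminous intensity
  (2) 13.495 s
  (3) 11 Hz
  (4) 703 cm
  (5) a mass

(2)

Reference: [time interval] = s.
Each option:
  (1) [luminous intensity] = cd
  (2) s  ← same
  (3) Hz = s⁻¹
  (4) m
  (5) [mass] = kg
Only (2) matches s.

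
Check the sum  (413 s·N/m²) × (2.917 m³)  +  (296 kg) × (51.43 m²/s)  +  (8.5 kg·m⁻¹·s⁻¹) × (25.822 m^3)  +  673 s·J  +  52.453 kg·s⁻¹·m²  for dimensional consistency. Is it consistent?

Yes

Reduce each to base SI dimensions:
  (413 s·N/m²) × (2.917 m³):  [kg·m⁻¹·s⁻¹] · [m³] = kg·m²·s⁻¹
  (296 kg) × (51.43 m²/s):  [kg] · [m²·s⁻¹] = kg·m²·s⁻¹
  (8.5 kg·m⁻¹·s⁻¹) × (25.822 m^3):  [kg·m⁻¹·s⁻¹] · [m³] = kg·m²·s⁻¹
  673 s·J:  J·s = N·m·s = kg·m²·s⁻¹
  52.453 kg·s⁻¹·m²:  kg·m²·s⁻¹
Every term reduces to kg·m²·s⁻¹.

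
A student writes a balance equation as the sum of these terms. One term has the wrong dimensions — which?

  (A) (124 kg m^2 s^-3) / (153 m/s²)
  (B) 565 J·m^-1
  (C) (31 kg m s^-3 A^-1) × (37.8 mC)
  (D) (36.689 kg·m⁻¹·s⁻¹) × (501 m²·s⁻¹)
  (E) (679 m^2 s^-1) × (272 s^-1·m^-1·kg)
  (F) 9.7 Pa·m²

(A)

Work out the base dimensions of each:
  (A) [kg·m²·s⁻³] / [m·s⁻²] = kg·m·s⁻¹
  (B) J·m⁻¹ = N·m·m⁻¹ = kg·m·s⁻²
  (C) [kg·m·s⁻³·A⁻¹] · [s·A] = kg·m·s⁻²
  (D) [kg·m⁻¹·s⁻¹] · [m²·s⁻¹] = kg·m·s⁻²
  (E) [m²·s⁻¹] · [kg·m⁻¹·s⁻¹] = kg·m·s⁻²
  (F) Pa·m² = N·m⁻²·m² = kg·m·s⁻²
All reduce to kg·m·s⁻² except (A), which is kg·m·s⁻¹.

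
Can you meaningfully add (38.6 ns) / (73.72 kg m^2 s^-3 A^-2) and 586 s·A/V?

Yes

In SI base units:
  (38.6 ns) / (73.72 kg m^2 s^-3 A^-2):  [s] / [kg·m²·s⁻³·A⁻²] = kg⁻¹·m⁻²·s⁴·A²
  586 s·A/V:  A·s·V⁻¹ = A·s·(J·C⁻¹)⁻¹ = kg⁻¹·m⁻²·s⁴·A²
Both are kg⁻¹·m⁻²·s⁴·A², so they have the same dimensions and can be added.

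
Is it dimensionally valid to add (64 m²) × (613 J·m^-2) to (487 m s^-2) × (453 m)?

Work out the base dimensions of each:
  (64 m²) × (613 J·m^-2):  [m²] · [kg·s⁻²] = kg·m²·s⁻²
  (487 m s^-2) × (453 m):  [m·s⁻²] · [m] = m²·s⁻²
kg·m²·s⁻² ≠ m²·s⁻², so they cannot be added.

No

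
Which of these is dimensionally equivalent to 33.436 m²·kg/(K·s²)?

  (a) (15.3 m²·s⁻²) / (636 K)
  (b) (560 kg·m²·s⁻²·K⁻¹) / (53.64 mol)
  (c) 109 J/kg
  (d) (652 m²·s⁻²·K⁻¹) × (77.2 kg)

(d)

Reference: kg·m²·s⁻²·K⁻¹.
Each option:
  (a) [m²·s⁻²] / [K] = m²·s⁻²·K⁻¹
  (b) [kg·m²·s⁻²·K⁻¹] / [mol] = kg·m²·s⁻²·K⁻¹·mol⁻¹
  (c) J·kg⁻¹ = N·m·kg⁻¹ = m²·s⁻²
  (d) [m²·s⁻²·K⁻¹] · [kg] = kg·m²·s⁻²·K⁻¹  ← same
Only (d) matches kg·m²·s⁻²·K⁻¹.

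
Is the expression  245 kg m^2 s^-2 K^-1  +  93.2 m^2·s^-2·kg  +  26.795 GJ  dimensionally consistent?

No

In SI base units:
  245 kg m^2 s^-2 K^-1:  kg·m²·s⁻²·K⁻¹
  93.2 m^2·s^-2·kg:  kg·m²·s⁻²
  26.795 GJ:  J = N·m = kg·m²·s⁻²
The terms do not share a single dimension (kg·m²·s⁻² vs kg·m²·s⁻²·K⁻¹).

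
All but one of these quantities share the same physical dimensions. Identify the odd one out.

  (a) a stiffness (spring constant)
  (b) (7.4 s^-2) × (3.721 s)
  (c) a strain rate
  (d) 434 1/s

(a)

Dimensions:
  (a) [stiffness (spring constant)] = kg·s⁻²
  (b) [s⁻²] · [s] = s⁻¹
  (c) [strain rate] = s⁻¹
  (d) s⁻¹
All reduce to s⁻¹ except (a), which is kg·s⁻².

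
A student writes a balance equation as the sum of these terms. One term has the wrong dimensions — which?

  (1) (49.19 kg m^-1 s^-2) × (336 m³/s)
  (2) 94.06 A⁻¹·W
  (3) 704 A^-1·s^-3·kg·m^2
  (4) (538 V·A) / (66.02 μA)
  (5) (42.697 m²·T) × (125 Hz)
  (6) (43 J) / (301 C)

(1)

Expand each in SI base units:
  (1) [kg·m⁻¹·s⁻²] · [m³·s⁻¹] = kg·m²·s⁻³
  (2) W·A⁻¹ = J·s⁻¹·A⁻¹ = kg·m²·s⁻³·A⁻¹
  (3) kg·m²·s⁻³·A⁻¹
  (4) [kg·m²·s⁻³] / [A] = kg·m²·s⁻³·A⁻¹
  (5) [kg·m²·s⁻²·A⁻¹] · [s⁻¹] = kg·m²·s⁻³·A⁻¹
  (6) [kg·m²·s⁻²] / [s·A] = kg·m²·s⁻³·A⁻¹
All reduce to kg·m²·s⁻³·A⁻¹ except (1), which is kg·m²·s⁻³.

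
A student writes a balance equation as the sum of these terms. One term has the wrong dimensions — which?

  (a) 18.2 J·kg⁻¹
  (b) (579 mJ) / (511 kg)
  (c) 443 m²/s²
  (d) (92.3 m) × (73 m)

(d)

Dimensions:
  (a) J·kg⁻¹ = N·m·kg⁻¹ = m²·s⁻²
  (b) [kg·m²·s⁻²] / [kg] = m²·s⁻²
  (c) m²·s⁻²
  (d) [m] · [m] = m²
All reduce to m²·s⁻² except (d), which is m².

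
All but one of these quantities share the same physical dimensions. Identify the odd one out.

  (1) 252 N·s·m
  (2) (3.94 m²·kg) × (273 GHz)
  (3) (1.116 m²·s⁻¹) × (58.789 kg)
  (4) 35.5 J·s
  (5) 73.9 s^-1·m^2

(5)

In SI base units:
  (1) N·m·s = kg·m·s⁻²·m·s = kg·m²·s⁻¹
  (2) [kg·m²] · [s⁻¹] = kg·m²·s⁻¹
  (3) [m²·s⁻¹] · [kg] = kg·m²·s⁻¹
  (4) J·s = N·m·s = kg·m²·s⁻¹
  (5) m²·s⁻¹
All reduce to kg·m²·s⁻¹ except (5), which is m²·s⁻¹.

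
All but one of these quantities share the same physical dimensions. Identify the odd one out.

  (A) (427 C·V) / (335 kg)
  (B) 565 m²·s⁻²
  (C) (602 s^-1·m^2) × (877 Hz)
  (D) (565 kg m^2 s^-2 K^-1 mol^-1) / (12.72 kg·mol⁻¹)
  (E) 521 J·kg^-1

Dimensions:
  (A) [kg·m²·s⁻²] / [kg] = m²·s⁻²
  (B) m²·s⁻²
  (C) [m²·s⁻¹] · [s⁻¹] = m²·s⁻²
  (D) [kg·m²·s⁻²·K⁻¹·mol⁻¹] / [kg·mol⁻¹] = m²·s⁻²·K⁻¹
  (E) J·kg⁻¹ = N·m·kg⁻¹ = m²·s⁻²
All reduce to m²·s⁻² except (D), which is m²·s⁻²·K⁻¹.

(D)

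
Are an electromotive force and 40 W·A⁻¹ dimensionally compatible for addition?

Yes

Reduce each to base SI dimensions:
  an electromotive force:  [electromotive force] = kg·m²·s⁻³·A⁻¹
  40 W·A⁻¹:  W·A⁻¹ = J·s⁻¹·A⁻¹ = kg·m²·s⁻³·A⁻¹
Both are kg·m²·s⁻³·A⁻¹, so they have the same dimensions and can be added.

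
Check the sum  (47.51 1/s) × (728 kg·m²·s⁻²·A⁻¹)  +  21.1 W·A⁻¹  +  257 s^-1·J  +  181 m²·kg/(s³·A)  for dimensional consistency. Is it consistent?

Work out the base dimensions of each:
  (47.51 1/s) × (728 kg·m²·s⁻²·A⁻¹):  [s⁻¹] · [kg·m²·s⁻²·A⁻¹] = kg·m²·s⁻³·A⁻¹
  21.1 W·A⁻¹:  W·A⁻¹ = J·s⁻¹·A⁻¹ = kg·m²·s⁻³·A⁻¹
  257 s^-1·J:  J·s⁻¹ = N·m·s⁻¹ = kg·m²·s⁻³
  181 m²·kg/(s³·A):  kg·m²·s⁻³·A⁻¹
The terms do not share a single dimension (kg·m²·s⁻³ vs kg·m²·s⁻³·A⁻¹).

No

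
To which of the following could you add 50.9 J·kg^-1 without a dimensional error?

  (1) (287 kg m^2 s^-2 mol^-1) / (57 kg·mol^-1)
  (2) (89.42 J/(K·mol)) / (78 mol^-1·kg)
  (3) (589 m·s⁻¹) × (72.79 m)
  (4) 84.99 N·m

(1)

Reference: J·kg⁻¹ = N·m·kg⁻¹ = m²·s⁻².
Each option:
  (1) [kg·m²·s⁻²·mol⁻¹] / [kg·mol⁻¹] = m²·s⁻²  ← same
  (2) [kg·m²·s⁻²·K⁻¹·mol⁻¹] / [kg·mol⁻¹] = m²·s⁻²·K⁻¹
  (3) [m·s⁻¹] · [m] = m²·s⁻¹
  (4) N·m = kg·m·s⁻²·m = kg·m²·s⁻²
Only (1) matches m²·s⁻².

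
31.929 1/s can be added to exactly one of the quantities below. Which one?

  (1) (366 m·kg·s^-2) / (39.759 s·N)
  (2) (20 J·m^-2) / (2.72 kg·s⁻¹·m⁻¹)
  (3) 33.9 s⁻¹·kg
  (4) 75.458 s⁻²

(1)

Reference: s⁻¹.
Each option:
  (1) [kg·m·s⁻²] / [kg·m·s⁻¹] = s⁻¹  ← same
  (2) [kg·s⁻²] / [kg·m⁻¹·s⁻¹] = m·s⁻¹
  (3) kg·s⁻¹
  (4) s⁻²
Only (1) matches s⁻¹.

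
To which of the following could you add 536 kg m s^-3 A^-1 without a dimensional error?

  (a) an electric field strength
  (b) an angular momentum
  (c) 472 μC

(a)

Reference: kg·m·s⁻³·A⁻¹.
Each option:
  (a) [electric field strength] = kg·m·s⁻³·A⁻¹  ← same
  (b) [angular momentum] = kg·m²·s⁻¹
  (c) C = s·A
Only (a) matches kg·m·s⁻³·A⁻¹.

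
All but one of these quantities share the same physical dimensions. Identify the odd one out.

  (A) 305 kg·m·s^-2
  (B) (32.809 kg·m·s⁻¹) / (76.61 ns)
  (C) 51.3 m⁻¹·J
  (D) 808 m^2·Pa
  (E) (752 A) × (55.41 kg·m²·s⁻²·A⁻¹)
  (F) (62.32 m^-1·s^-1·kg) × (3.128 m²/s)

Expand each in SI base units:
  (A) kg·m·s⁻²
  (B) [kg·m·s⁻¹] / [s] = kg·m·s⁻²
  (C) J·m⁻¹ = N·m·m⁻¹ = kg·m·s⁻²
  (D) Pa·m² = N·m⁻²·m² = kg·m·s⁻²
  (E) [A] · [kg·m²·s⁻²·A⁻¹] = kg·m²·s⁻²
  (F) [kg·m⁻¹·s⁻¹] · [m²·s⁻¹] = kg·m·s⁻²
All reduce to kg·m·s⁻² except (E), which is kg·m²·s⁻².

(E)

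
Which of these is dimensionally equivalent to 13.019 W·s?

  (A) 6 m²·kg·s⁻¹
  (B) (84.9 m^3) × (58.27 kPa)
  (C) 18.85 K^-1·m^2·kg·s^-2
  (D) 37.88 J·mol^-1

Reference: W·s = J·s⁻¹·s = kg·m²·s⁻².
Each option:
  (A) kg·m²·s⁻¹
  (B) [m³] · [kg·m⁻¹·s⁻²] = kg·m²·s⁻²  ← same
  (C) kg·m²·s⁻²·K⁻¹
  (D) J·mol⁻¹ = N·m·mol⁻¹ = kg·m²·s⁻²·mol⁻¹
Only (B) matches kg·m²·s⁻².

(B)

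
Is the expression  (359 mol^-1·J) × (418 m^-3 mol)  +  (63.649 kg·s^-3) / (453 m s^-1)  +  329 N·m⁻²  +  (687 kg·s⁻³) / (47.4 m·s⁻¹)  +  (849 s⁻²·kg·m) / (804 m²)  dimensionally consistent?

Yes

Work out the base dimensions of each:
  (359 mol^-1·J) × (418 m^-3 mol):  [kg·m²·s⁻²·mol⁻¹] · [m⁻³·mol] = kg·m⁻¹·s⁻²
  (63.649 kg·s^-3) / (453 m s^-1):  [kg·s⁻³] / [m·s⁻¹] = kg·m⁻¹·s⁻²
  329 N·m⁻²:  N·m⁻² = kg·m·s⁻²·m⁻² = kg·m⁻¹·s⁻²
  (687 kg·s⁻³) / (47.4 m·s⁻¹):  [kg·s⁻³] / [m·s⁻¹] = kg·m⁻¹·s⁻²
  (849 s⁻²·kg·m) / (804 m²):  [kg·m·s⁻²] / [m²] = kg·m⁻¹·s⁻²
Every term reduces to kg·m⁻¹·s⁻².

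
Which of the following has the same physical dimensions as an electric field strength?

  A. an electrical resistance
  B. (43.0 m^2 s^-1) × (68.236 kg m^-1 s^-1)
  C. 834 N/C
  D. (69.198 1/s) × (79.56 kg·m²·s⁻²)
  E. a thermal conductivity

Reference: [electric field strength] = kg·m·s⁻³·A⁻¹.
Each option:
  A. [electrical resistance] = kg·m²·s⁻³·A⁻²
  B. [m²·s⁻¹] · [kg·m⁻¹·s⁻¹] = kg·m·s⁻²
  C. N·C⁻¹ = kg·m·s⁻²·(s·A)⁻¹ = kg·m·s⁻³·A⁻¹  ← same
  D. [s⁻¹] · [kg·m²·s⁻²] = kg·m²·s⁻³
  E. [thermal conductivity] = kg·m·s⁻³·K⁻¹
Only C. matches kg·m·s⁻³·A⁻¹.

C.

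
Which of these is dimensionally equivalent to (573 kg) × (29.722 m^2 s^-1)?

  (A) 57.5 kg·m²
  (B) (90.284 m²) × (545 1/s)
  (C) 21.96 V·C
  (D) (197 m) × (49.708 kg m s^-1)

Reference: [kg] · [m²·s⁻¹] = kg·m²·s⁻¹.
Each option:
  (A) kg·m²
  (B) [m²] · [s⁻¹] = m²·s⁻¹
  (C) C·V = s·A·J·C⁻¹ = kg·m²·s⁻²
  (D) [m] · [kg·m·s⁻¹] = kg·m²·s⁻¹  ← same
Only (D) matches kg·m²·s⁻¹.

(D)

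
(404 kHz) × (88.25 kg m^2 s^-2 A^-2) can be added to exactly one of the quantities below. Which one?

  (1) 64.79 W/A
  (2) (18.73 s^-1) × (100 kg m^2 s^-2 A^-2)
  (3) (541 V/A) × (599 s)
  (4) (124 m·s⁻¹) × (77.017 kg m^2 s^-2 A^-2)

Reference: [s⁻¹] · [kg·m²·s⁻²·A⁻²] = kg·m²·s⁻³·A⁻².
Each option:
  (1) W·A⁻¹ = J·s⁻¹·A⁻¹ = kg·m²·s⁻³·A⁻¹
  (2) [s⁻¹] · [kg·m²·s⁻²·A⁻²] = kg·m²·s⁻³·A⁻²  ← same
  (3) [kg·m²·s⁻³·A⁻²] · [s] = kg·m²·s⁻²·A⁻²
  (4) [m·s⁻¹] · [kg·m²·s⁻²·A⁻²] = kg·m³·s⁻³·A⁻²
Only (2) matches kg·m²·s⁻³·A⁻².

(2)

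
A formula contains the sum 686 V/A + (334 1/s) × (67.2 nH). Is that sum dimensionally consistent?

Yes

Dimensions:
  686 V/A:  V·A⁻¹ = J·C⁻¹·A⁻¹ = kg·m²·s⁻³·A⁻²
  (334 1/s) × (67.2 nH):  [s⁻¹] · [kg·m²·s⁻²·A⁻²] = kg·m²·s⁻³·A⁻²
Both are kg·m²·s⁻³·A⁻², so they have the same dimensions and can be added.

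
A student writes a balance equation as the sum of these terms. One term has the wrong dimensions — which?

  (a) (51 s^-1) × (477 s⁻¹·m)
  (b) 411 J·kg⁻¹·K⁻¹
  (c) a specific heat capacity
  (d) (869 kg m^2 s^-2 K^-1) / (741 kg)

(a)

Expand each in SI base units:
  (a) [s⁻¹] · [m·s⁻¹] = m·s⁻²
  (b) J·kg⁻¹·K⁻¹ = N·m·kg⁻¹·K⁻¹ = m²·s⁻²·K⁻¹
  (c) [specific heat capacity] = m²·s⁻²·K⁻¹
  (d) [kg·m²·s⁻²·K⁻¹] / [kg] = m²·s⁻²·K⁻¹
All reduce to m²·s⁻²·K⁻¹ except (a), which is m·s⁻².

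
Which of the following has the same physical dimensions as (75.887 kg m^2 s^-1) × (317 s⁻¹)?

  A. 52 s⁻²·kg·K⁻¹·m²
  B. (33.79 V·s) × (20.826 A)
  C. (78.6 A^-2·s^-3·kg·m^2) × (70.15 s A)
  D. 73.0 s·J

B.

Reference: [kg·m²·s⁻¹] · [s⁻¹] = kg·m²·s⁻².
Each option:
  A. kg·m²·s⁻²·K⁻¹
  B. [kg·m²·s⁻²·A⁻¹] · [A] = kg·m²·s⁻²  ← same
  C. [kg·m²·s⁻³·A⁻²] · [s·A] = kg·m²·s⁻²·A⁻¹
  D. J·s = N·m·s = kg·m²·s⁻¹
Only B. matches kg·m²·s⁻².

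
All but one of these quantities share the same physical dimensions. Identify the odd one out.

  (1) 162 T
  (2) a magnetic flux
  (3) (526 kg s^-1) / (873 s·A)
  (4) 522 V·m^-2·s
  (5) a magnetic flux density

(2)

Work out the base dimensions of each:
  (1) T = Wb·m⁻² = kg·s⁻²·A⁻¹
  (2) [magnetic flux] = kg·m²·s⁻²·A⁻¹
  (3) [kg·s⁻¹] / [s·A] = kg·s⁻²·A⁻¹
  (4) V·s·m⁻² = J·C⁻¹·s·m⁻² = kg·s⁻²·A⁻¹
  (5) [magnetic flux density] = kg·s⁻²·A⁻¹
All reduce to kg·s⁻²·A⁻¹ except (2), which is kg·m²·s⁻²·A⁻¹.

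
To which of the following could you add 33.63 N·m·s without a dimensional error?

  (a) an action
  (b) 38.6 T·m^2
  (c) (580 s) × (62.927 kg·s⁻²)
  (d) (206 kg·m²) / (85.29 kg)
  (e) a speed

(a)

Reference: N·m·s = kg·m·s⁻²·m·s = kg·m²·s⁻¹.
Each option:
  (a) [action] = kg·m²·s⁻¹  ← same
  (b) T·m² = Wb·m⁻²·m² = kg·m²·s⁻²·A⁻¹
  (c) [s] · [kg·s⁻²] = kg·s⁻¹
  (d) [kg·m²] / [kg] = m²
  (e) [speed] = m·s⁻¹
Only (a) matches kg·m²·s⁻¹.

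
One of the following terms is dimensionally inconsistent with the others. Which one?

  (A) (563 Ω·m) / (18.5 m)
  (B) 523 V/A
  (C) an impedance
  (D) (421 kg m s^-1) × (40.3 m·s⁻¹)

(D)

Expand each in SI base units:
  (A) [kg·m³·s⁻³·A⁻²] / [m] = kg·m²·s⁻³·A⁻²
  (B) V·A⁻¹ = J·C⁻¹·A⁻¹ = kg·m²·s⁻³·A⁻²
  (C) [impedance] = kg·m²·s⁻³·A⁻²
  (D) [kg·m·s⁻¹] · [m·s⁻¹] = kg·m²·s⁻²
All reduce to kg·m²·s⁻³·A⁻² except (D), which is kg·m²·s⁻².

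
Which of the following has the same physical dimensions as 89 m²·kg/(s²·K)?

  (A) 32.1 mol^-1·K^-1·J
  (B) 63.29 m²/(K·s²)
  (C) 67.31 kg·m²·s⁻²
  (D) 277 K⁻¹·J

(D)

Reference: kg·m²·s⁻²·K⁻¹.
Each option:
  (A) J·mol⁻¹·K⁻¹ = N·m·mol⁻¹·K⁻¹ = kg·m²·s⁻²·K⁻¹·mol⁻¹
  (B) m²·s⁻²·K⁻¹
  (C) kg·m²·s⁻²
  (D) J·K⁻¹ = N·m·K⁻¹ = kg·m²·s⁻²·K⁻¹  ← same
Only (D) matches kg·m²·s⁻²·K⁻¹.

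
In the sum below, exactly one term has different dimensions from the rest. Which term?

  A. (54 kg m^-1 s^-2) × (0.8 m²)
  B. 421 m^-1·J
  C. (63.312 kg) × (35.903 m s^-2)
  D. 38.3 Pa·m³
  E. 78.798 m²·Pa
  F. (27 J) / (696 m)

In SI base units:
  A. [kg·m⁻¹·s⁻²] · [m²] = kg·m·s⁻²
  B. J·m⁻¹ = N·m·m⁻¹ = kg·m·s⁻²
  C. [kg] · [m·s⁻²] = kg·m·s⁻²
  D. Pa·m³ = N·m⁻²·m³ = kg·m²·s⁻²
  E. Pa·m² = N·m⁻²·m² = kg·m·s⁻²
  F. [kg·m²·s⁻²] / [m] = kg·m·s⁻²
All reduce to kg·m·s⁻² except D., which is kg·m²·s⁻².

D.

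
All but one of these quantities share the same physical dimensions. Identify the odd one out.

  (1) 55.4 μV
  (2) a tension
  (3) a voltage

Dimensions:
  (1) V = J·C⁻¹ = kg·m²·s⁻³·A⁻¹
  (2) [tension] = kg·m·s⁻²
  (3) [voltage] = kg·m²·s⁻³·A⁻¹
All reduce to kg·m²·s⁻³·A⁻¹ except (2), which is kg·m·s⁻².

(2)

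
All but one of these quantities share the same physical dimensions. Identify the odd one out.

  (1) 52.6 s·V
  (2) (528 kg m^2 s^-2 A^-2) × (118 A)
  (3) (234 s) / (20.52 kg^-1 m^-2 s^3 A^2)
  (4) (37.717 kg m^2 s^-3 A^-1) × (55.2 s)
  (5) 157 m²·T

(3)

Expand each in SI base units:
  (1) V·s = J·C⁻¹·s = kg·m²·s⁻²·A⁻¹
  (2) [kg·m²·s⁻²·A⁻²] · [A] = kg·m²·s⁻²·A⁻¹
  (3) [s] / [kg⁻¹·m⁻²·s³·A²] = kg·m²·s⁻²·A⁻²
  (4) [kg·m²·s⁻³·A⁻¹] · [s] = kg·m²·s⁻²·A⁻¹
  (5) T·m² = Wb·m⁻²·m² = kg·m²·s⁻²·A⁻¹
All reduce to kg·m²·s⁻²·A⁻¹ except (3), which is kg·m²·s⁻²·A⁻².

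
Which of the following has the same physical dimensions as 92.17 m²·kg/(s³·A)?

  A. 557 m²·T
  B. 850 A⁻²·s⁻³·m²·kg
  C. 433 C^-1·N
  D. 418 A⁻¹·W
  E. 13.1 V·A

Reference: kg·m²·s⁻³·A⁻¹.
Each option:
  A. T·m² = Wb·m⁻²·m² = kg·m²·s⁻²·A⁻¹
  B. kg·m²·s⁻³·A⁻²
  C. N·C⁻¹ = kg·m·s⁻²·(s·A)⁻¹ = kg·m·s⁻³·A⁻¹
  D. W·A⁻¹ = J·s⁻¹·A⁻¹ = kg·m²·s⁻³·A⁻¹  ← same
  E. V·A = J·C⁻¹·A = kg·m²·s⁻³
Only D. matches kg·m²·s⁻³·A⁻¹.

D.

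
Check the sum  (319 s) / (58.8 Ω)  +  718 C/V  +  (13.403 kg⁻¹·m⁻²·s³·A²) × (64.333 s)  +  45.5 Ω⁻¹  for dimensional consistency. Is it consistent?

Dimensions:
  (319 s) / (58.8 Ω):  [s] / [kg·m²·s⁻³·A⁻²] = kg⁻¹·m⁻²·s⁴·A²
  718 C/V:  C·V⁻¹ = s·A·(J·C⁻¹)⁻¹ = kg⁻¹·m⁻²·s⁴·A²
  (13.403 kg⁻¹·m⁻²·s³·A²) × (64.333 s):  [kg⁻¹·m⁻²·s³·A²] · [s] = kg⁻¹·m⁻²·s⁴·A²
  45.5 Ω⁻¹:  Ω⁻¹ = (V·A⁻¹)⁻¹ = kg⁻¹·m⁻²·s³·A²
The terms do not share a single dimension (kg⁻¹·m⁻²·s³·A² vs kg⁻¹·m⁻²·s⁴·A²).

No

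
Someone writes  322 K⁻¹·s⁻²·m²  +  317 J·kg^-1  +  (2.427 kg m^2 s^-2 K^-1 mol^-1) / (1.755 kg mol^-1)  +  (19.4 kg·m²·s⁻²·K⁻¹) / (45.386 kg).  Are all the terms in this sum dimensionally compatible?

No

Dimensions:
  322 K⁻¹·s⁻²·m²:  m²·s⁻²·K⁻¹
  317 J·kg^-1:  J·kg⁻¹ = N·m·kg⁻¹ = m²·s⁻²
  (2.427 kg m^2 s^-2 K^-1 mol^-1) / (1.755 kg mol^-1):  [kg·m²·s⁻²·K⁻¹·mol⁻¹] / [kg·mol⁻¹] = m²·s⁻²·K⁻¹
  (19.4 kg·m²·s⁻²·K⁻¹) / (45.386 kg):  [kg·m²·s⁻²·K⁻¹] / [kg] = m²·s⁻²·K⁻¹
The terms do not share a single dimension (m²·s⁻² vs m²·s⁻²·K⁻¹).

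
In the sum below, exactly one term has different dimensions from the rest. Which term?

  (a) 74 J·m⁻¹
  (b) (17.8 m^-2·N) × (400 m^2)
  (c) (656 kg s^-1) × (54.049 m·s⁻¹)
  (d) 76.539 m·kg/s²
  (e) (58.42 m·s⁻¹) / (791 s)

In SI base units:
  (a) J·m⁻¹ = N·m·m⁻¹ = kg·m·s⁻²
  (b) [kg·m⁻¹·s⁻²] · [m²] = kg·m·s⁻²
  (c) [kg·s⁻¹] · [m·s⁻¹] = kg·m·s⁻²
  (d) kg·m·s⁻²
  (e) [m·s⁻¹] / [s] = m·s⁻²
All reduce to kg·m·s⁻² except (e), which is m·s⁻².

(e)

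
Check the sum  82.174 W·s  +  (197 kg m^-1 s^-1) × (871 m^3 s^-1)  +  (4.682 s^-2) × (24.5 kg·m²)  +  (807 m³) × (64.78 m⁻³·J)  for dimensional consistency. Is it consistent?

Expand each in SI base units:
  82.174 W·s:  W·s = J·s⁻¹·s = kg·m²·s⁻²
  (197 kg m^-1 s^-1) × (871 m^3 s^-1):  [kg·m⁻¹·s⁻¹] · [m³·s⁻¹] = kg·m²·s⁻²
  (4.682 s^-2) × (24.5 kg·m²):  [s⁻²] · [kg·m²] = kg·m²·s⁻²
  (807 m³) × (64.78 m⁻³·J):  [m³] · [kg·m⁻¹·s⁻²] = kg·m²·s⁻²
Every term reduces to kg·m²·s⁻².

Yes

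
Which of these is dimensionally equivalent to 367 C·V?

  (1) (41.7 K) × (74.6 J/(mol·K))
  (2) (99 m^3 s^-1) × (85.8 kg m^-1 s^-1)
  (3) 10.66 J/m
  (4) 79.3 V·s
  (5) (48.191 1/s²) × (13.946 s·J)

(2)

Reference: C·V = s·A·J·C⁻¹ = kg·m²·s⁻².
Each option:
  (1) [K] · [kg·m²·s⁻²·K⁻¹·mol⁻¹] = kg·m²·s⁻²·mol⁻¹
  (2) [m³·s⁻¹] · [kg·m⁻¹·s⁻¹] = kg·m²·s⁻²  ← same
  (3) J·m⁻¹ = N·m·m⁻¹ = kg·m·s⁻²
  (4) V·s = J·C⁻¹·s = kg·m²·s⁻²·A⁻¹
  (5) [s⁻²] · [kg·m²·s⁻¹] = kg·m²·s⁻³
Only (2) matches kg·m²·s⁻².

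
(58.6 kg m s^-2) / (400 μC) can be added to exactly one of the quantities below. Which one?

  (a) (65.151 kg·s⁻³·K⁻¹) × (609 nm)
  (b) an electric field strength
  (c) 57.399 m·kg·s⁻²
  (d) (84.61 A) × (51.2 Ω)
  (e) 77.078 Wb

(b)

Reference: [kg·m·s⁻²] / [s·A] = kg·m·s⁻³·A⁻¹.
Each option:
  (a) [kg·s⁻³·K⁻¹] · [m] = kg·m·s⁻³·K⁻¹
  (b) [electric field strength] = kg·m·s⁻³·A⁻¹  ← same
  (c) kg·m·s⁻²
  (d) [A] · [kg·m²·s⁻³·A⁻²] = kg·m²·s⁻³·A⁻¹
  (e) Wb = V·s = kg·m²·s⁻²·A⁻¹
Only (b) matches kg·m·s⁻³·A⁻¹.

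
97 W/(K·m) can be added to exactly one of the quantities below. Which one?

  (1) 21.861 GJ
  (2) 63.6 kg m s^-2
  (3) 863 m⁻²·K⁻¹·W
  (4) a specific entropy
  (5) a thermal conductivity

(5)

Reference: W·m⁻¹·K⁻¹ = J·s⁻¹·m⁻¹·K⁻¹ = kg·m·s⁻³·K⁻¹.
Each option:
  (1) J = N·m = kg·m²·s⁻²
  (2) kg·m·s⁻²
  (3) W·m⁻²·K⁻¹ = J·s⁻¹·m⁻²·K⁻¹ = kg·s⁻³·K⁻¹
  (4) [specific entropy] = m²·s⁻²·K⁻¹
  (5) [thermal conductivity] = kg·m·s⁻³·K⁻¹  ← same
Only (5) matches kg·m·s⁻³·K⁻¹.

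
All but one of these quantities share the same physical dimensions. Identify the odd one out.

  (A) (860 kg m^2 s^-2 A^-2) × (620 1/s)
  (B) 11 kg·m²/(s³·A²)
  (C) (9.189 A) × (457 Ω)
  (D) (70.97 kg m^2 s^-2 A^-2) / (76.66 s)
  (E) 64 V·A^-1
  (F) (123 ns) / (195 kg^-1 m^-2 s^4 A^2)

(C)

In SI base units:
  (A) [kg·m²·s⁻²·A⁻²] · [s⁻¹] = kg·m²·s⁻³·A⁻²
  (B) kg·m²·s⁻³·A⁻²
  (C) [A] · [kg·m²·s⁻³·A⁻²] = kg·m²·s⁻³·A⁻¹
  (D) [kg·m²·s⁻²·A⁻²] / [s] = kg·m²·s⁻³·A⁻²
  (E) V·A⁻¹ = J·C⁻¹·A⁻¹ = kg·m²·s⁻³·A⁻²
  (F) [s] / [kg⁻¹·m⁻²·s⁴·A²] = kg·m²·s⁻³·A⁻²
All reduce to kg·m²·s⁻³·A⁻² except (C), which is kg·m²·s⁻³·A⁻¹.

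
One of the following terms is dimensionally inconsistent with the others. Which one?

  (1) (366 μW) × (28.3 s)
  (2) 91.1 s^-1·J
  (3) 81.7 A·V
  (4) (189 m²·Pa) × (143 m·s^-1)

(1)

Reduce each to base SI dimensions:
  (1) [kg·m²·s⁻³] · [s] = kg·m²·s⁻²
  (2) J·s⁻¹ = N·m·s⁻¹ = kg·m²·s⁻³
  (3) V·A = J·C⁻¹·A = kg·m²·s⁻³
  (4) [kg·m·s⁻²] · [m·s⁻¹] = kg·m²·s⁻³
All reduce to kg·m²·s⁻³ except (1), which is kg·m²·s⁻².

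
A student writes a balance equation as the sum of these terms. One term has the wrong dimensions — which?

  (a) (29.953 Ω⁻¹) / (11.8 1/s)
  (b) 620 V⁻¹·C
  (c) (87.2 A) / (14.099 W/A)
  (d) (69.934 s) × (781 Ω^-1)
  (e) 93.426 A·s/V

(c)

Expand each in SI base units:
  (a) [kg⁻¹·m⁻²·s³·A²] / [s⁻¹] = kg⁻¹·m⁻²·s⁴·A²
  (b) C·V⁻¹ = s·A·(J·C⁻¹)⁻¹ = kg⁻¹·m⁻²·s⁴·A²
  (c) [A] / [kg·m²·s⁻³·A⁻¹] = kg⁻¹·m⁻²·s³·A²
  (d) [s] · [kg⁻¹·m⁻²·s³·A²] = kg⁻¹·m⁻²·s⁴·A²
  (e) A·s·V⁻¹ = A·s·(J·C⁻¹)⁻¹ = kg⁻¹·m⁻²·s⁴·A²
All reduce to kg⁻¹·m⁻²·s⁴·A² except (c), which is kg⁻¹·m⁻²·s³·A².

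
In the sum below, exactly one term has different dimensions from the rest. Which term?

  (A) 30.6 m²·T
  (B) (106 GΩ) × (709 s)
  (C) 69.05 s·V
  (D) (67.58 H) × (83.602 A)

Dimensions:
  (A) T·m² = Wb·m⁻²·m² = kg·m²·s⁻²·A⁻¹
  (B) [kg·m²·s⁻³·A⁻²] · [s] = kg·m²·s⁻²·A⁻²
  (C) V·s = J·C⁻¹·s = kg·m²·s⁻²·A⁻¹
  (D) [kg·m²·s⁻²·A⁻²] · [A] = kg·m²·s⁻²·A⁻¹
All reduce to kg·m²·s⁻²·A⁻¹ except (B), which is kg·m²·s⁻²·A⁻².

(B)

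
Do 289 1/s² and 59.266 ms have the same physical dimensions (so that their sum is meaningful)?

No

Work out the base dimensions of each:
  289 1/s²:  s⁻²
  59.266 ms:  s
s⁻² ≠ s, so they cannot be added.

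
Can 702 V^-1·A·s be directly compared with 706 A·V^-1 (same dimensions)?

No

Expand each in SI base units:
  702 V^-1·A·s:  A·s·V⁻¹ = A·s·(J·C⁻¹)⁻¹ = kg⁻¹·m⁻²·s⁴·A²
  706 A·V^-1:  A·V⁻¹ = A·(J·C⁻¹)⁻¹ = kg⁻¹·m⁻²·s³·A²
kg⁻¹·m⁻²·s⁴·A² ≠ kg⁻¹·m⁻²·s³·A², so they cannot be added.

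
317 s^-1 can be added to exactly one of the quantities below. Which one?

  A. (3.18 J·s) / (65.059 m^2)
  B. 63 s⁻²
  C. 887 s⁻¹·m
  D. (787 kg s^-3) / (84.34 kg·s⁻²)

D.

Reference: s⁻¹.
Each option:
  A. [kg·m²·s⁻¹] / [m²] = kg·s⁻¹
  B. s⁻²
  C. m·s⁻¹
  D. [kg·s⁻³] / [kg·s⁻²] = s⁻¹  ← same
Only D. matches s⁻¹.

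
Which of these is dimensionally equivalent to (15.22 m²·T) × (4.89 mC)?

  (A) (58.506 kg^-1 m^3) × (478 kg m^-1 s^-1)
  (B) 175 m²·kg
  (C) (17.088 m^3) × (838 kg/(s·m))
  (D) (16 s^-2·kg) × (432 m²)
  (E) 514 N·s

(C)

Reference: [kg·m²·s⁻²·A⁻¹] · [s·A] = kg·m²·s⁻¹.
Each option:
  (A) [kg⁻¹·m³] · [kg·m⁻¹·s⁻¹] = m²·s⁻¹
  (B) kg·m²
  (C) [m³] · [kg·m⁻¹·s⁻¹] = kg·m²·s⁻¹  ← same
  (D) [kg·s⁻²] · [m²] = kg·m²·s⁻²
  (E) N·s = kg·m·s⁻²·s = kg·m·s⁻¹
Only (C) matches kg·m²·s⁻¹.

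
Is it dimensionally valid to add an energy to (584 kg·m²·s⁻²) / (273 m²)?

Dimensions:
  an energy:  [energy] = kg·m²·s⁻²
  (584 kg·m²·s⁻²) / (273 m²):  [kg·m²·s⁻²] / [m²] = kg·s⁻²
kg·m²·s⁻² ≠ kg·s⁻², so they cannot be added.

No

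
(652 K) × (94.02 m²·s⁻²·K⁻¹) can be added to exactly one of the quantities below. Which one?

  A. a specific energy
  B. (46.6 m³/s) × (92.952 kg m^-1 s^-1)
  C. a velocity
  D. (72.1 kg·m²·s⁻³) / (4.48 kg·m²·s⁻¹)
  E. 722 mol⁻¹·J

Reference: [K] · [m²·s⁻²·K⁻¹] = m²·s⁻².
Each option:
  A. [specific energy] = m²·s⁻²  ← same
  B. [m³·s⁻¹] · [kg·m⁻¹·s⁻¹] = kg·m²·s⁻²
  C. [velocity] = m·s⁻¹
  D. [kg·m²·s⁻³] / [kg·m²·s⁻¹] = s⁻²
  E. J·mol⁻¹ = N·m·mol⁻¹ = kg·m²·s⁻²·mol⁻¹
Only A. matches m²·s⁻².

A.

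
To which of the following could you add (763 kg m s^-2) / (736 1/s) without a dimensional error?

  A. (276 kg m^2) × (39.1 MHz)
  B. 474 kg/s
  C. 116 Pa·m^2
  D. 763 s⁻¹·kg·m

Reference: [kg·m·s⁻²] / [s⁻¹] = kg·m·s⁻¹.
Each option:
  A. [kg·m²] · [s⁻¹] = kg·m²·s⁻¹
  B. kg·s⁻¹
  C. Pa·m² = N·m⁻²·m² = kg·m·s⁻²
  D. kg·m·s⁻¹  ← same
Only D. matches kg·m·s⁻¹.

D.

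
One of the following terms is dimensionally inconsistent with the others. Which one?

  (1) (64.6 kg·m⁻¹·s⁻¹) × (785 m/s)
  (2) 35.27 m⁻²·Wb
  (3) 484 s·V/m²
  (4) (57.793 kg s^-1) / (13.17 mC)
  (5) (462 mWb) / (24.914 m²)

Expand each in SI base units:
  (1) [kg·m⁻¹·s⁻¹] · [m·s⁻¹] = kg·s⁻²
  (2) Wb·m⁻² = V·s·m⁻² = kg·s⁻²·A⁻¹
  (3) V·s·m⁻² = J·C⁻¹·s·m⁻² = kg·s⁻²·A⁻¹
  (4) [kg·s⁻¹] / [s·A] = kg·s⁻²·A⁻¹
  (5) [kg·m²·s⁻²·A⁻¹] / [m²] = kg·s⁻²·A⁻¹
All reduce to kg·s⁻²·A⁻¹ except (1), which is kg·s⁻².

(1)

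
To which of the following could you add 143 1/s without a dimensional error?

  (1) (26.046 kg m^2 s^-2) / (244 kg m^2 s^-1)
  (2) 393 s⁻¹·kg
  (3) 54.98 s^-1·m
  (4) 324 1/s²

(1)

Reference: s⁻¹.
Each option:
  (1) [kg·m²·s⁻²] / [kg·m²·s⁻¹] = s⁻¹  ← same
  (2) kg·s⁻¹
  (3) m·s⁻¹
  (4) s⁻²
Only (1) matches s⁻¹.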